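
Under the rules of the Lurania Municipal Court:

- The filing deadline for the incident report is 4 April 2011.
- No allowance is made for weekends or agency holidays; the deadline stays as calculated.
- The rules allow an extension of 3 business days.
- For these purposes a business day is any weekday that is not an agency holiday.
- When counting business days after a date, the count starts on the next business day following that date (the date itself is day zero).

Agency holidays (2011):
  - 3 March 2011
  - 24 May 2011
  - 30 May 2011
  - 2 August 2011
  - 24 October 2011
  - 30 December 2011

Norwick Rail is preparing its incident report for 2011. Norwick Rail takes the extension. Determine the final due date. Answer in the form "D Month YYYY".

Start from the fixed due date, 4 April 2011.
4 April 2011 falls on a Monday. The rules make no weekend/holiday allowance, so it remains 4 April 2011.
Applying the 3-business-day extension: 3 business days after 4 April 2011 is 7 April 2011.
No adjustment is made for weekends or holidays, so 7 April 2011 stands.
Deadline: 7 April 2011.

7 April 2011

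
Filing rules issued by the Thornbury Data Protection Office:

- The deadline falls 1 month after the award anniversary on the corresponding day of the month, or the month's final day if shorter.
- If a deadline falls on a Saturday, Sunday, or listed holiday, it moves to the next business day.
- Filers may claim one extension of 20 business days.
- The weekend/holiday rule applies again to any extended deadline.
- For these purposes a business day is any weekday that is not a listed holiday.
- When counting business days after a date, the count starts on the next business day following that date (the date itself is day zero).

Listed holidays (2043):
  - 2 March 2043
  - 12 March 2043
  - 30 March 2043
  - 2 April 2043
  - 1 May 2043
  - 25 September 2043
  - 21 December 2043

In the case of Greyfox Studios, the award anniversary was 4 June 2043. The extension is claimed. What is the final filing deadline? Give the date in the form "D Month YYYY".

3 August 2043

Moving 1 month forward from 4 June 2043 on the corresponding day gives 4 July 2043.
4 July 2043 falls on a Saturday. Rolling to the next business day gives 6 July 2043, a Monday.
Counting 20 further business days from 6 July 2043 reaches 3 August 2043.
3 August 2043 is a Monday and not a listed holiday, so it stands.
So the filing is due 3 August 2043.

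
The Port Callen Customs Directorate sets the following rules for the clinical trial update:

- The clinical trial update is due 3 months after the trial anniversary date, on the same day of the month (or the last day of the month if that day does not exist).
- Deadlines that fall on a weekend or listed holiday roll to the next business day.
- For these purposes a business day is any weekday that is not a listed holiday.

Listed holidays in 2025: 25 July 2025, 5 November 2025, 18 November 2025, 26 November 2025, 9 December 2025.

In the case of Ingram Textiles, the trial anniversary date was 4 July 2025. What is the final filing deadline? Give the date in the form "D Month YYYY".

6 October 2025

3 months after 4 July 2025, on the same day of the month, is 4 October 2025.
4 October 2025 falls on a Saturday. Rolling to the next business day gives 6 October 2025, a Monday.
Deadline: 6 October 2025.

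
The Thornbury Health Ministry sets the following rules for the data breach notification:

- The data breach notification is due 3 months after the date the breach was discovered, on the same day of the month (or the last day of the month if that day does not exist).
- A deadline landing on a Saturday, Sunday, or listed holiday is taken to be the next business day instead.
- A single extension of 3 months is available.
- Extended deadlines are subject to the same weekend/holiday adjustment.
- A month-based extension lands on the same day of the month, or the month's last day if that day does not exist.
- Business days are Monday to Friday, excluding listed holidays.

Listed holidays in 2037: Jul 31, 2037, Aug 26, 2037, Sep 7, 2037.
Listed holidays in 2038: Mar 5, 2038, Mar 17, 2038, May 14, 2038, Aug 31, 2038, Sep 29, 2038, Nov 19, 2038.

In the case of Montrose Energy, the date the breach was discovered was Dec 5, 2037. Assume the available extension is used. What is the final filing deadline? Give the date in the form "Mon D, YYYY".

Jun 8, 2038

3 months from Dec 5, 2037 is Mar 5, 2038.
Mar 5, 2038 is a listed holiday, so it moves to the next business day, Mar 8, 2038 (Monday).
Add 3 months to Mar 8, 2038: Jun 8, 2038.
Jun 8, 2038 (Tuesday) is already a business day.
The final due date is Jun 8, 2038.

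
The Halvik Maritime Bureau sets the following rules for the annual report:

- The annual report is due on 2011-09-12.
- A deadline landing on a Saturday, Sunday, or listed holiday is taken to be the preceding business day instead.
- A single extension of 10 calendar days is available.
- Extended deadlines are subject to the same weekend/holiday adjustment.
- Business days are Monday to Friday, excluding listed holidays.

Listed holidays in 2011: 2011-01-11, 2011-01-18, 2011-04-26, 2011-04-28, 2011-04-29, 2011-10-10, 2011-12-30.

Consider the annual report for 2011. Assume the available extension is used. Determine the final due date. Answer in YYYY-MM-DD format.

2011-09-22

The stated deadline is 2011-09-12.
2011-09-12 (Monday) is already a business day.
Applying the 10-calendar-day extension: 2011-09-12 + 10 days = 2011-09-22.
2011-09-22 is a Thursday and not a listed holiday, so it stands.
So the filing is due 2011-09-22.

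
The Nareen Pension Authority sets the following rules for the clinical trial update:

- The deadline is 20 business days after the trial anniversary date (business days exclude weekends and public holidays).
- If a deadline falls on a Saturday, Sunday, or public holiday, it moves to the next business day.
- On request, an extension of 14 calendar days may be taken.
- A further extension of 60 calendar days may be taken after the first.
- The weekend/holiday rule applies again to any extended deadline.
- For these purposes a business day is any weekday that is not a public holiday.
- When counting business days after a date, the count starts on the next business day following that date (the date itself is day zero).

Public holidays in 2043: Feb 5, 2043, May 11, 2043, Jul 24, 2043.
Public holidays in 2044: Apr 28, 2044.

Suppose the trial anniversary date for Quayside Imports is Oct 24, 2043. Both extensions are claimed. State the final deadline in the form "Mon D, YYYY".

20 business days after Oct 24, 2043, excluding weekends and holidays, is Nov 20, 2043.
Nov 20, 2043 (Friday) is already a business day.
The 14-calendar-day extension moves the deadline from Nov 20, 2043 to Dec 4, 2043.
Dec 4, 2043 falls on a Friday, which is a business day, so no adjustment is needed.
Add the 60 calendar-day extension to Dec 4, 2043: Feb 2, 2044.
Since Feb 2, 2044 is a Tuesday and not a holiday, the date is unchanged.
The final due date is Feb 2, 2044.

Feb 2, 2044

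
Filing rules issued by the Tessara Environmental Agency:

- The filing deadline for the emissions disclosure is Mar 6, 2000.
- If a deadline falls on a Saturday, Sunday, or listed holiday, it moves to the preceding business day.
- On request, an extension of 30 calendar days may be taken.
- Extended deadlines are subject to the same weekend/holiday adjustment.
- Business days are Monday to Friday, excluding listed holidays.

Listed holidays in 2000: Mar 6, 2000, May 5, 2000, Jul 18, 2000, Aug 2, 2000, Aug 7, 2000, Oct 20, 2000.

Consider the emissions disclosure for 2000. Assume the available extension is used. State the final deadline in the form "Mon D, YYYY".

Mar 31, 2000

The statutory due date is Mar 6, 2000.
Because Mar 6, 2000 is a listed holiday, the deadline becomes Mar 3, 2000 (Friday).
The 30-calendar-day extension moves the deadline from Mar 3, 2000 to Apr 2, 2000.
Apr 2, 2000 is a Sunday; the preceding business day is Mar 31, 2000 (Friday).
The final due date is Mar 31, 2000.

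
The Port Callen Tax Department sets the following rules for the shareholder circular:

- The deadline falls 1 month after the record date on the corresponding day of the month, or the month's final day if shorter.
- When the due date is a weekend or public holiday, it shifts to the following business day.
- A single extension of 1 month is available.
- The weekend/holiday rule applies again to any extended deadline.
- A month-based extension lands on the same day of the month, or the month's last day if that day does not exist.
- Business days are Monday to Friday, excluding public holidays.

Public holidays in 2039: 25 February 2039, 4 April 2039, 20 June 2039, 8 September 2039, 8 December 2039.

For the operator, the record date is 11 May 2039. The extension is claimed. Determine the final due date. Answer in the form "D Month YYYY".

13 July 2039

1 month from 11 May 2039 is 11 June 2039.
Because 11 June 2039 is a Saturday, the deadline becomes 13 June 2039 (Monday).
The 1 month extension carries 13 June 2039 to 13 July 2039.
13 July 2039 is a Wednesday and not a listed holiday, so it stands.
Deadline: 13 July 2039.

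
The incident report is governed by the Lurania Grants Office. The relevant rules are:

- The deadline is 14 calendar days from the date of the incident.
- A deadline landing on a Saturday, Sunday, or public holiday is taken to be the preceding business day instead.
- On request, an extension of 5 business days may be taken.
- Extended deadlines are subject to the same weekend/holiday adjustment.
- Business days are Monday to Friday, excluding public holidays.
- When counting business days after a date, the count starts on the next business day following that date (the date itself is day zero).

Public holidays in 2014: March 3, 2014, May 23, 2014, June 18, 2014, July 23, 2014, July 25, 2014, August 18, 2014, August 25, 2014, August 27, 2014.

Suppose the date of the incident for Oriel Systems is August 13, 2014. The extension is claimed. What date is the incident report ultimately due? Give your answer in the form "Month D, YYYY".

September 3, 2014

Adding 14 calendar days to August 13, 2014 gives August 27, 2014.
Because August 27, 2014 is a listed holiday, the deadline becomes August 26, 2014 (Tuesday).
Counting 5 further business days from August 26, 2014 reaches September 3, 2014.
September 3, 2014 is a Wednesday and not a listed holiday, so it stands.
Deadline: September 3, 2014.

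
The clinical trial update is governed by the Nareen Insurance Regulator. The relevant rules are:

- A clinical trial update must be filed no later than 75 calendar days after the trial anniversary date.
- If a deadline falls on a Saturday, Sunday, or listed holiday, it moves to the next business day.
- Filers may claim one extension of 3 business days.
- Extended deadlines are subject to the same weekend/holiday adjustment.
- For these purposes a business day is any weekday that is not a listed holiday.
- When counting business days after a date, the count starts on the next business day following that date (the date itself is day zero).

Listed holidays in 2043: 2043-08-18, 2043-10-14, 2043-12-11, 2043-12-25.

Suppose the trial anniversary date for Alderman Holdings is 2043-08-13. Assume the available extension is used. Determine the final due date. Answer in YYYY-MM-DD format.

Adding 75 calendar days to 2043-08-13 gives 2043-10-27.
2043-10-27 falls on a Tuesday, which is a business day, so no adjustment is needed.
Counting 3 further business days from 2043-10-27 reaches 2043-10-30.
2043-10-30 (Friday) is already a business day.
Final deadline: 2043-10-30.

2043-10-30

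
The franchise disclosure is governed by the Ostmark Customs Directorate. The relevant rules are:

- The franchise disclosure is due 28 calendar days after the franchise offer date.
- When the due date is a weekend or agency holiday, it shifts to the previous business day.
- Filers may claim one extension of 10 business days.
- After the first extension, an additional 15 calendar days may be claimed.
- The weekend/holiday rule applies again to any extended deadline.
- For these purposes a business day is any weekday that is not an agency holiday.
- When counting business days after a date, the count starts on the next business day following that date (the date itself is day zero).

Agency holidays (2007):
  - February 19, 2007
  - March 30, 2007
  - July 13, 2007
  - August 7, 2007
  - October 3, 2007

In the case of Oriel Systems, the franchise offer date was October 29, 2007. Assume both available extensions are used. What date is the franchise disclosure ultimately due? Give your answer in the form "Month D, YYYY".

From October 29, 2007, 28 calendar days later is November 26, 2007.
November 26, 2007 is a Monday and not a listed holiday, so it stands.
The 10-business-day extension runs from November 26, 2007 to December 10, 2007.
Since December 10, 2007 is a Monday and not a holiday, the date is unchanged.
The 15-calendar-day extension moves the deadline from December 10, 2007 to December 25, 2007.
December 25, 2007 (Tuesday) is already a business day.
Deadline: December 25, 2007.

December 25, 2007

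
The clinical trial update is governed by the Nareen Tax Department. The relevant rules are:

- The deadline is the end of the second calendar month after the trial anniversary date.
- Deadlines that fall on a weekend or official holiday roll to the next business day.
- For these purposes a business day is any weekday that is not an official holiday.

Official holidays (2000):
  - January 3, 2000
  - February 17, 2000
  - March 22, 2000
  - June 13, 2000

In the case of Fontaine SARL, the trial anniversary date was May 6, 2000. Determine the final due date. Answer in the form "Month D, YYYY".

2 months after May 6, 2000 is July 2000; that month ends on July 31, 2000.
July 31, 2000 (Monday) is already a business day.
Deadline: July 31, 2000.

July 31, 2000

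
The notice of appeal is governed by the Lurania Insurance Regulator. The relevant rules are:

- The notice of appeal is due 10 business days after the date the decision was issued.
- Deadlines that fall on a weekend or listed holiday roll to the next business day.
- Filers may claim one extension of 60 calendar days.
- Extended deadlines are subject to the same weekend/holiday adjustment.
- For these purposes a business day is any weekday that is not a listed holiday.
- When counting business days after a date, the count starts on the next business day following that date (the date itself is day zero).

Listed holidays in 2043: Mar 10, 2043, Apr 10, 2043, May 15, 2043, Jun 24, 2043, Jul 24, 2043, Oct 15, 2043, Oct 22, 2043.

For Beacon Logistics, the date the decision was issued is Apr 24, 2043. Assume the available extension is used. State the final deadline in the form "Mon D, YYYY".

Jul 7, 2043

Counting 10 business days after Apr 24, 2043 (skipping weekends and listed holidays) reaches May 8, 2043.
May 8, 2043 (Friday) is already a business day.
The 60-calendar-day extension moves the deadline from May 8, 2043 to Jul 7, 2043.
Jul 7, 2043 is a Tuesday and not a listed holiday, so it stands.
So the filing is due Jul 7, 2043.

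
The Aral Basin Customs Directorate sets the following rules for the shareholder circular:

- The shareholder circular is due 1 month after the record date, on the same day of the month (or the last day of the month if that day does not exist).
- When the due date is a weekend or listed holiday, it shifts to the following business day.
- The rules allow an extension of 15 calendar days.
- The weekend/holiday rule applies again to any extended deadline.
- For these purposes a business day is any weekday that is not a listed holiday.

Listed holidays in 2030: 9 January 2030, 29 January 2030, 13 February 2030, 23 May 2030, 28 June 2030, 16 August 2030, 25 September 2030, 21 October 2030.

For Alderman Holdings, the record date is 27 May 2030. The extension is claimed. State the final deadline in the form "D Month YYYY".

1 month from 27 May 2030 is 27 June 2030.
27 June 2030 falls on a Thursday, which is a business day, so no adjustment is needed.
The 15-calendar-day extension moves the deadline from 27 June 2030 to 12 July 2030.
Since 12 July 2030 is a Friday and not a holiday, the date is unchanged.
So the filing is due 12 July 2030.

12 July 2030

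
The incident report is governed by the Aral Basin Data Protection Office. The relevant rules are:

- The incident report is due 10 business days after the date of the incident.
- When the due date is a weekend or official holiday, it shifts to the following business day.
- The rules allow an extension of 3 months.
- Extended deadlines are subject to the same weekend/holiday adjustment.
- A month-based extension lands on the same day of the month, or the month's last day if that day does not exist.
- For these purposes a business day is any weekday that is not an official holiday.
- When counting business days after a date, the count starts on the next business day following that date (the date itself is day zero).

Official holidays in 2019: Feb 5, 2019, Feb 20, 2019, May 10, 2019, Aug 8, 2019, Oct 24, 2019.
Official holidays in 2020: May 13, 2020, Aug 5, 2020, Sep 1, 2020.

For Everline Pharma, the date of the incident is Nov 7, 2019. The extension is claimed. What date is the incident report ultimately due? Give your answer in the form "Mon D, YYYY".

10 business days after Nov 7, 2019, excluding weekends and holidays, is Nov 21, 2019.
Nov 21, 2019 falls on a Thursday, which is a business day, so no adjustment is needed.
The 3 months extension carries Nov 21, 2019 to Feb 21, 2020.
Feb 21, 2020 is a Friday and not a listed holiday, so it stands.
Deadline: Feb 21, 2020.

Feb 21, 2020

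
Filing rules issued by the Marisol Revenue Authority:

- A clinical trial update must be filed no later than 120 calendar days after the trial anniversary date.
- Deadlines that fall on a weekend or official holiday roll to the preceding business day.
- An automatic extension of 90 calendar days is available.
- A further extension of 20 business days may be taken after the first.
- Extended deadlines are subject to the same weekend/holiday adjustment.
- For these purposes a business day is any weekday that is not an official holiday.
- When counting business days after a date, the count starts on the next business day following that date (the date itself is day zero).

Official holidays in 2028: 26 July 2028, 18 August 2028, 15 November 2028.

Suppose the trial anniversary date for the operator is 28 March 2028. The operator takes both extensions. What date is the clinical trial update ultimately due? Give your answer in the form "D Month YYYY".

Trigger date 28 March 2028 + 120 calendar days = 26 July 2028.
26 July 2028 is a listed holiday, so it moves to the preceding business day, 25 July 2028 (Tuesday).
The 90-calendar-day extension moves the deadline from 25 July 2028 to 23 October 2028.
Since 23 October 2028 is a Monday and not a holiday, the date is unchanged.
The 20-business-day extension runs from 23 October 2028 to 21 November 2028.
21 November 2028 (Tuesday) is already a business day.
So the filing is due 21 November 2028.

21 November 2028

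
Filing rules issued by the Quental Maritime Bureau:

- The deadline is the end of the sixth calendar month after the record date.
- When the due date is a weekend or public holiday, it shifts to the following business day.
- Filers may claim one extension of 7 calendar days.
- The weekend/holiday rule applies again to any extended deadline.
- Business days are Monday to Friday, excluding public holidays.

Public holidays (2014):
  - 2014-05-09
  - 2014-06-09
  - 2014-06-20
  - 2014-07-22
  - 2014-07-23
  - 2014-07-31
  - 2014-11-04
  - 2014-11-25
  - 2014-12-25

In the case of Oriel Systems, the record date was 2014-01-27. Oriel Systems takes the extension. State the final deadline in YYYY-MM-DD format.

2014-08-08

6 months after 2014-01-27 falls in July 2014; the last day of that month is 2014-07-31.
2014-07-31 falls on a listed holiday. Rolling to the next business day gives 2014-08-01, a Friday.
Add the 7 calendar-day extension to 2014-08-01: 2014-08-08.
2014-08-08 is a Friday and not a listed holiday, so it stands.
Deadline: 2014-08-08.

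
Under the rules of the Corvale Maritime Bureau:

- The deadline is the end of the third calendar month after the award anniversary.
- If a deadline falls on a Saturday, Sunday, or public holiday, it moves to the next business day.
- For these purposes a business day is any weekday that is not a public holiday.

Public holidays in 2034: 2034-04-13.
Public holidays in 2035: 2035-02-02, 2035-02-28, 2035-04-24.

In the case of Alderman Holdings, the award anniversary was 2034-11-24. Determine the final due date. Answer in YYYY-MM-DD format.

3 months after 2034-11-24 falls in February 2035; the last day of that month is 2035-02-28.
2035-02-28 is a listed holiday; the next business day is 2035-03-01 (Thursday).
The final due date is 2035-03-01.

2035-03-01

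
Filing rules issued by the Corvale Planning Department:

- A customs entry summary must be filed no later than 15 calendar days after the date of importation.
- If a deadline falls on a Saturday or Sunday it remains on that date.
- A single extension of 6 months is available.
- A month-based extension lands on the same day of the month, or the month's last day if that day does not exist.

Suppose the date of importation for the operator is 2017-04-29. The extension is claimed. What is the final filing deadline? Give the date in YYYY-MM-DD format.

15 calendar days after 2017-04-29 is 2017-05-14.
2017-05-14 is a Sunday; no weekend or holiday adjustment applies.
Applying the 6 months extension: 6 months after 2017-05-14 is 2017-11-14.
2017-11-14 falls on a Tuesday. The rules make no weekend/holiday allowance, so it remains 2017-11-14.
The final due date is 2017-11-14.

2017-11-14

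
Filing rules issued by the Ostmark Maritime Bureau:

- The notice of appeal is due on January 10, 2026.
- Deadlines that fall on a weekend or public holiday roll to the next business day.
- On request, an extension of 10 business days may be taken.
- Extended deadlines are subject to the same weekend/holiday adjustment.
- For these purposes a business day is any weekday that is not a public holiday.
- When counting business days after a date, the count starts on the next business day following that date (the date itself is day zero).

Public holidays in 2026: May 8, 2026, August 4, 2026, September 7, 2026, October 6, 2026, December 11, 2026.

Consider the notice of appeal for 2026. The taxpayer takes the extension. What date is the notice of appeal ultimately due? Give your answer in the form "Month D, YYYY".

The statutory due date is January 10, 2026.
January 10, 2026 is a Saturday; the next business day is January 12, 2026 (Monday).
The 10-business-day extension runs from January 12, 2026 to January 26, 2026.
January 26, 2026 falls on a Monday, which is a business day, so no adjustment is needed.
So the filing is due January 26, 2026.

January 26, 2026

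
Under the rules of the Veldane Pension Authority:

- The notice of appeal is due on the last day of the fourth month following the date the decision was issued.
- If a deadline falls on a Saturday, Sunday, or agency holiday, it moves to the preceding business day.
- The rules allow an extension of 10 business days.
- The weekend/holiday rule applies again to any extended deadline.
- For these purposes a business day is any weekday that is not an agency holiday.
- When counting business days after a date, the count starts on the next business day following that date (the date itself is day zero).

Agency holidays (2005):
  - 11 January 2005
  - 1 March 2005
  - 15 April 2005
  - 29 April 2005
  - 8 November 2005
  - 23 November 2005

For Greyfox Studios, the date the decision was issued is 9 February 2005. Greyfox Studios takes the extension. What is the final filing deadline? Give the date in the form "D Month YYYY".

The fourth month after 9 February 2005 is June 2005, whose last day is 30 June 2005.
30 June 2005 is a Thursday and not a listed holiday, so it stands.
Counting 10 further business days from 30 June 2005 reaches 14 July 2005.
14 July 2005 is a Thursday and not a listed holiday, so it stands.
Final deadline: 14 July 2005.

14 July 2005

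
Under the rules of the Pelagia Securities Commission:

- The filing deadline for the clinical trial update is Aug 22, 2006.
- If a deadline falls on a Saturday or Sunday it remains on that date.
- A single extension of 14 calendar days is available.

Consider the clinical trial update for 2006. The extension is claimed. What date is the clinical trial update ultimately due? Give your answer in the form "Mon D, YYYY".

Start from the fixed due date, Aug 22, 2006.
Aug 22, 2006 is a Tuesday; no weekend or holiday adjustment applies.
The 14-calendar-day extension moves the deadline from Aug 22, 2006 to Sep 5, 2006.
Sep 5, 2006 falls on a Tuesday. The rules make no weekend/holiday allowance, so it remains Sep 5, 2006.
Final deadline: Sep 5, 2006.

Sep 5, 2006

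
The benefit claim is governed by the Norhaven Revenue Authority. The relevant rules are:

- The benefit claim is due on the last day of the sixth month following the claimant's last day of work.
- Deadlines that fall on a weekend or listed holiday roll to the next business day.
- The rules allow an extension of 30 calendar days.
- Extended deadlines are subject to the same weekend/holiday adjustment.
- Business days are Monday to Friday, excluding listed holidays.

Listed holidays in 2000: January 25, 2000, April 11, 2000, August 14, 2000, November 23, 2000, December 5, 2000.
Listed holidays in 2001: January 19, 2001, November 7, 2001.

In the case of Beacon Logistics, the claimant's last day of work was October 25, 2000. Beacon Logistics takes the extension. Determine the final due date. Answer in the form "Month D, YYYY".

6 months after October 25, 2000 is April 2001; that month ends on April 30, 2001.
April 30, 2001 falls on a Monday, which is a business day, so no adjustment is needed.
With the 30-day extension, April 30, 2001 becomes May 30, 2001.
Since May 30, 2001 is a Wednesday and not a holiday, the date is unchanged.
Final deadline: May 30, 2001.

May 30, 2001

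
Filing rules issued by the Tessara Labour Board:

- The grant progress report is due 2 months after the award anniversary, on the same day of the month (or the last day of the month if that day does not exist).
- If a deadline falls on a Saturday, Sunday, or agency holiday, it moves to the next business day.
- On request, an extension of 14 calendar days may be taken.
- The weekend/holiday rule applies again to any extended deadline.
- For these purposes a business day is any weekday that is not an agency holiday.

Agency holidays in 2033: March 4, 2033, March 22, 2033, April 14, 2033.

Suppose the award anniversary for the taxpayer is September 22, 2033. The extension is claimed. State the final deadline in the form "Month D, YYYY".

December 6, 2033

Moving 2 months forward from September 22, 2033 on the corresponding day gives November 22, 2033.
November 22, 2033 falls on a Tuesday, which is a business day, so no adjustment is needed.
With the 14-day extension, November 22, 2033 becomes December 6, 2033.
Since December 6, 2033 is a Tuesday and not a holiday, the date is unchanged.
The final due date is December 6, 2033.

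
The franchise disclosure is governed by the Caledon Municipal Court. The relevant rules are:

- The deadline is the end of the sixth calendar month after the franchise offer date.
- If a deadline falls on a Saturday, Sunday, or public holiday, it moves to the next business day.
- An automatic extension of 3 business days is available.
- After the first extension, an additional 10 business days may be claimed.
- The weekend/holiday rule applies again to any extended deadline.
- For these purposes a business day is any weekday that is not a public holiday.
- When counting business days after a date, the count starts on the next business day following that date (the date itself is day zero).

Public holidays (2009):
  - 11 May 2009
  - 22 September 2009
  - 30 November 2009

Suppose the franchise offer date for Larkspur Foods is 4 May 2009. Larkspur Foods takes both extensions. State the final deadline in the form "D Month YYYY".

18 December 2009

The sixth month after 4 May 2009 is November 2009, whose last day is 30 November 2009.
30 November 2009 is a listed holiday, so it moves to the next business day, 1 December 2009 (Tuesday).
The 3-business-day extension runs from 1 December 2009 to 4 December 2009.
Since 4 December 2009 is a Friday and not a holiday, the date is unchanged.
Counting 10 further business days from 4 December 2009 reaches 18 December 2009.
18 December 2009 is a Friday and not a listed holiday, so it stands.
Deadline: 18 December 2009.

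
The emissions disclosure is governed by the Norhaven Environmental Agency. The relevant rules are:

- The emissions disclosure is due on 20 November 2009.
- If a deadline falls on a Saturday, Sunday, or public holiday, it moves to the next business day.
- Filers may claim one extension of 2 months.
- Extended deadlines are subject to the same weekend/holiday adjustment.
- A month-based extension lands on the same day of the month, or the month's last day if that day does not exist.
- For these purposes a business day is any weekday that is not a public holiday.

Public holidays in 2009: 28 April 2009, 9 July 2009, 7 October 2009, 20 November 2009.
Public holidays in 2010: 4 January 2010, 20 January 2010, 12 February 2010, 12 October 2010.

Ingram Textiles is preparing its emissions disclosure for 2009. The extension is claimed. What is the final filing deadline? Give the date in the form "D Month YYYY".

25 January 2010

The statutory due date is 20 November 2009.
Because 20 November 2009 is a listed holiday, the deadline becomes 23 November 2009 (Monday).
The 2 months extension carries 23 November 2009 to 23 January 2010.
23 January 2010 is a Saturday, so it moves to the next business day, 25 January 2010 (Monday).
Final deadline: 25 January 2010.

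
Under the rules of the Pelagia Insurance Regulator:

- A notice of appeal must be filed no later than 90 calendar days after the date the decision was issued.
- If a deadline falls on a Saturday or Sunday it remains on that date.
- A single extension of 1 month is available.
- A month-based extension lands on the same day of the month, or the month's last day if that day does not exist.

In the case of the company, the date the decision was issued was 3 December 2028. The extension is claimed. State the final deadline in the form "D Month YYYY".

3 April 2029

From 3 December 2028, 90 calendar days later is 3 March 2029.
3 March 2029 falls on a Saturday. The rules make no weekend/holiday allowance, so it remains 3 March 2029.
Add 1 month to 3 March 2029: 3 April 2029.
No adjustment is made for weekends or holidays, so 3 April 2029 stands.
Deadline: 3 April 2029.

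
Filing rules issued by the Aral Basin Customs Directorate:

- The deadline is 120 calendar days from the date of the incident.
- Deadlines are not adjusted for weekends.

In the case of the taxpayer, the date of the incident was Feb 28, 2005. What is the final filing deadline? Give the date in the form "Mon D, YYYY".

Adding 120 calendar days to Feb 28, 2005 gives Jun 28, 2005.
No adjustment is made for weekends or holidays, so Jun 28, 2005 stands.
Deadline: Jun 28, 2005.

Jun 28, 2005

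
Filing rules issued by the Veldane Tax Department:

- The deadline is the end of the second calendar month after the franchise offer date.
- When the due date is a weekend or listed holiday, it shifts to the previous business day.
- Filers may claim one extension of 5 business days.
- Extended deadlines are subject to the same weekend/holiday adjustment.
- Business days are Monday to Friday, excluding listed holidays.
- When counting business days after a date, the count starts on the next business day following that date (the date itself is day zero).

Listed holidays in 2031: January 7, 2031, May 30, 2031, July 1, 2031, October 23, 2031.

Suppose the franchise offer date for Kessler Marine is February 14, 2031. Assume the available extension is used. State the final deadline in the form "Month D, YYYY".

May 7, 2031

2 months after February 14, 2031 falls in April 2031; the last day of that month is April 30, 2031.
April 30, 2031 is a Wednesday and not a listed holiday, so it stands.
The 5-business-day extension runs from April 30, 2031 to May 7, 2031.
May 7, 2031 (Wednesday) is already a business day.
Deadline: May 7, 2031.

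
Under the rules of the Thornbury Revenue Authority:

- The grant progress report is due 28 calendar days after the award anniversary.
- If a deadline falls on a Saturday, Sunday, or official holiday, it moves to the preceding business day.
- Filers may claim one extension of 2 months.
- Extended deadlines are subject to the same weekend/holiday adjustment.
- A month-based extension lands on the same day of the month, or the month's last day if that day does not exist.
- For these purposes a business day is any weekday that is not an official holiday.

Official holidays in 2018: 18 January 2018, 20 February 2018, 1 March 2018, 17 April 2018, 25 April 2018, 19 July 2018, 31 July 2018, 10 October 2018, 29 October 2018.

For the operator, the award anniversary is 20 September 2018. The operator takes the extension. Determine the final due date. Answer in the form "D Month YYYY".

Adding 28 calendar days to 20 September 2018 gives 18 October 2018.
18 October 2018 falls on a Thursday, which is a business day, so no adjustment is needed.
The 2 months extension carries 18 October 2018 to 18 December 2018.
18 December 2018 is a Tuesday and not a listed holiday, so it stands.
The final due date is 18 December 2018.

18 December 2018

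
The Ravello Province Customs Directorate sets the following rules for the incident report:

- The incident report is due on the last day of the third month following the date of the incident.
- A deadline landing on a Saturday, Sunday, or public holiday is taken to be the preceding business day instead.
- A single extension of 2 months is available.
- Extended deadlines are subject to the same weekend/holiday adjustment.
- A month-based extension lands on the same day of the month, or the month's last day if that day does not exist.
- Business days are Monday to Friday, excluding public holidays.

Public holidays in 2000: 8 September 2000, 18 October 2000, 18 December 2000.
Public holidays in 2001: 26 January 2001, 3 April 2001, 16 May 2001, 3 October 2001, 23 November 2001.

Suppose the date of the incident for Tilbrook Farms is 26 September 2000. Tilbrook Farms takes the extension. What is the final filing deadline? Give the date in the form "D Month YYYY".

28 February 2001

The third month after 26 September 2000 is December 2000, whose last day is 31 December 2000.
31 December 2000 is a Sunday, so it moves to the preceding business day, 29 December 2000 (Friday).
Add 2 months to 29 December 2000: 28 February 2001 (day 29 does not exist in February, so the month's last day is used).
Since 28 February 2001 is a Wednesday and not a holiday, the date is unchanged.
Final deadline: 28 February 2001.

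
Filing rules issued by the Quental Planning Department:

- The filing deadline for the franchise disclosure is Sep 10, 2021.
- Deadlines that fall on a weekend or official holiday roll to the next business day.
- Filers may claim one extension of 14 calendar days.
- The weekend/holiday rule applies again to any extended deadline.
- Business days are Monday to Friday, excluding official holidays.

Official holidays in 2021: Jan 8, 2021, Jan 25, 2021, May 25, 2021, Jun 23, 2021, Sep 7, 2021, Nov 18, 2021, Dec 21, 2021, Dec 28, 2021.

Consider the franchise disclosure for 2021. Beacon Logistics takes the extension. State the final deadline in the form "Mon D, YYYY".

Start from the fixed due date, Sep 10, 2021.
Sep 10, 2021 falls on a Friday, which is a business day, so no adjustment is needed.
The 14-calendar-day extension moves the deadline from Sep 10, 2021 to Sep 24, 2021.
Sep 24, 2021 falls on a Friday, which is a business day, so no adjustment is needed.
The final due date is Sep 24, 2021.

Sep 24, 2021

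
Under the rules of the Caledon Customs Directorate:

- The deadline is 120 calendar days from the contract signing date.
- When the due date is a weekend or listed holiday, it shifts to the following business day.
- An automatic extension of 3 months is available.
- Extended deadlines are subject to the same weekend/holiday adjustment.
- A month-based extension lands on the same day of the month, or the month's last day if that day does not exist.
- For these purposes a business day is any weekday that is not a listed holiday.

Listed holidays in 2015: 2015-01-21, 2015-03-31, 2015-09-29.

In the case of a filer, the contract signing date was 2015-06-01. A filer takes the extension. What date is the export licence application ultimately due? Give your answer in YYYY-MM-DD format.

2015-12-30

Adding 120 calendar days to 2015-06-01 gives 2015-09-29.
2015-09-29 is a listed holiday; the next business day is 2015-09-30 (Wednesday).
Add 3 months to 2015-09-30: 2015-12-30.
2015-12-30 is a Wednesday and not a listed holiday, so it stands.
Final deadline: 2015-12-30.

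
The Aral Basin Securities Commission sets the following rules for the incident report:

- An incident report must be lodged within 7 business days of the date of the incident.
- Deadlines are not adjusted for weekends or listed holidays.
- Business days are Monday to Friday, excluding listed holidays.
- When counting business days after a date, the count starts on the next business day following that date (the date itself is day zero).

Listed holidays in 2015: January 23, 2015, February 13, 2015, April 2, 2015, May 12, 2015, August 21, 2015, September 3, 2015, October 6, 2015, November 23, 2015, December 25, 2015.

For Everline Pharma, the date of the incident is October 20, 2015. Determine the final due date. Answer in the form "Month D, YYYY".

Starting the day after October 20, 2015 and counting 7 business days lands on October 29, 2015.
October 29, 2015 is a Thursday; no weekend or holiday adjustment applies.
So the filing is due October 29, 2015.

October 29, 2015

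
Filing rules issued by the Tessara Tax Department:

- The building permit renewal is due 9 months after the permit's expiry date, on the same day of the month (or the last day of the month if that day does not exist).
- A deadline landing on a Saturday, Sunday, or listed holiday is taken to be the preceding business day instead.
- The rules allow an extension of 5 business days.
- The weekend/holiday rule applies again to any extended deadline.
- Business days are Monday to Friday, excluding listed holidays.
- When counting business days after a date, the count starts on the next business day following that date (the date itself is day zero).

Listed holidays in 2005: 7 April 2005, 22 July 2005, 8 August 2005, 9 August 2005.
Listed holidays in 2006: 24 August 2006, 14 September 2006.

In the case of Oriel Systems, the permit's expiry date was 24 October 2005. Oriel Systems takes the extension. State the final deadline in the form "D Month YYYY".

Moving 9 months forward from 24 October 2005 on the corresponding day gives 24 July 2006.
Since 24 July 2006 is a Monday and not a holiday, the date is unchanged.
The 5-business-day extension runs from 24 July 2006 to 31 July 2006.
31 July 2006 (Monday) is already a business day.
So the filing is due 31 July 2006.

31 July 2006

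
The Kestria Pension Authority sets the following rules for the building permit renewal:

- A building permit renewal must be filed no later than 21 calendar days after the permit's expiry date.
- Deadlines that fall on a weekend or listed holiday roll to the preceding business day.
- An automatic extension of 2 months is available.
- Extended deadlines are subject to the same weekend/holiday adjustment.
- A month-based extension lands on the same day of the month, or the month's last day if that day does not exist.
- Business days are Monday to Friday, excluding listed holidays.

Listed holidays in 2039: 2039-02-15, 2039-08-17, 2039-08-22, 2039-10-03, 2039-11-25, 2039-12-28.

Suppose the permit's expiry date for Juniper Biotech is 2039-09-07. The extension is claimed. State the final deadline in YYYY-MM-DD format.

2039-11-28

21 calendar days after 2039-09-07 is 2039-09-28.
2039-09-28 falls on a Wednesday, which is a business day, so no adjustment is needed.
Applying the 2 months extension: 2 months after 2039-09-28 is 2039-11-28.
2039-11-28 is a Monday and not a listed holiday, so it stands.
So the filing is due 2039-11-28.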